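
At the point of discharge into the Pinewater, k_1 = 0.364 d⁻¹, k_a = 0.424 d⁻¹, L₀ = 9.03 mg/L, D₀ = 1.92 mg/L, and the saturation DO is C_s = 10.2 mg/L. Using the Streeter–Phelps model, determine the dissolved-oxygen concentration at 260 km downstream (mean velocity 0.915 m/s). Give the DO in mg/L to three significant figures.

Travel time t = x/v = 260 km / (0.915 m/s) = 260000 m / 0.915 m/s = 284200 s = 3.289 d.
k_1 L₀/(k_a−k_1) = 0.364×9.03/(0.424−0.364) = 3.287/0.06000 = 54.78 mg/L.
e^(−k_1 t) = e^(−0.364×3.289) = 0.3021; e^(−k_a t) = e^(−0.424×3.289) = 0.2480.
D = 54.78 × (0.3021 − 0.2480) + 1.92 × 0.2480 = 2.963 + 0.4761 = 3.439 mg/L.
DO = C_s − D = 10.2 − 3.439 = 6.761 mg/L.

DO ≈ 6.76 mg/L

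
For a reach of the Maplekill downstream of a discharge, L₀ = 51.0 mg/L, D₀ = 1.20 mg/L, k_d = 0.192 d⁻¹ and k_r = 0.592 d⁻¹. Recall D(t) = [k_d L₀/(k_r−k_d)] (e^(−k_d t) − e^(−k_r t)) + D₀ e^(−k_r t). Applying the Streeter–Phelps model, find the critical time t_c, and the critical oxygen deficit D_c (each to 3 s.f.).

t_c = [1/(k_r−k_d)] ln[(k_r/k_d)(1 − D₀(k_r−k_d)/(k_d L₀))]
= [1/(0.592−0.192)] ln[(0.592/0.192)(1 − 1.20×0.4000/(0.192×51.0))]
= (1/0.4000) ln[3.083 × 0.9510] = 2.500 × ln(2.932) = 2.500 × 1.076 = 2.689 d.
D_c = (k_d/k_r) L₀ e^(−k_d t_c) = (0.192/0.592) × 51.0 × e^(−0.192×2.689) = 0.3243 × 51.0 × 0.5967 = 9.870 mg/L.

t_c ≈ 2.69 d; D_c ≈ 9.87 mg/L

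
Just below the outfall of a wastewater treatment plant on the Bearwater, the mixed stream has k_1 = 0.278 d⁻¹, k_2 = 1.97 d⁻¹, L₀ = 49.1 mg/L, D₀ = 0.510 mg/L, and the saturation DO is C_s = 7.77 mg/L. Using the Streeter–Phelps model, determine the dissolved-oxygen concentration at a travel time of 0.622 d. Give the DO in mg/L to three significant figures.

k_1 L₀/(k_2−k_1) = 0.278×49.1/(1.97−0.278) = 13.65/1.692 = 8.067 mg/L.
e^(−k_1 t) = e^(−0.278×0.6220) = 0.8412; e^(−k_2 t) = e^(−1.97×0.6220) = 0.2937.
D = 8.067 × (0.8412 − 0.2937) + 0.510 × 0.2937 = 4.417 + 0.1498 = 4.567 mg/L.
DO = C_s − D = 7.77 − 4.567 = 3.203 mg/L.

DO ≈ 3.20 mg/L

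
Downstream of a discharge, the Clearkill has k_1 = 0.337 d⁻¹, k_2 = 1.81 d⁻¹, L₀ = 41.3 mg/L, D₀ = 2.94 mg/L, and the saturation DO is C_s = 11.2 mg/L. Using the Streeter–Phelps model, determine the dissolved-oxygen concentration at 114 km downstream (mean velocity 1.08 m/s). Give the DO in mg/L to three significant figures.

Travel time t = x/v = 114 km / (1.08 m/s) = 114000 m / 1.08 m/s = 105600 s = 1.222 d.
k_1 L₀/(k_2−k_1) = 0.337×41.3/(1.81−0.337) = 13.92/1.473 = 9.449 mg/L.
e^(−k_1 t) = e^(−0.337×1.222) = 0.6625; e^(−k_2 t) = e^(−1.81×1.222) = 0.1096.
D = 9.449 × (0.6625 − 0.1096) + 2.94 × 0.1096 = 5.225 + 0.3221 = 5.547 mg/L.
DO = C_s − D = 11.2 − 5.547 = 5.653 mg/L.

DO ≈ 5.65 mg/L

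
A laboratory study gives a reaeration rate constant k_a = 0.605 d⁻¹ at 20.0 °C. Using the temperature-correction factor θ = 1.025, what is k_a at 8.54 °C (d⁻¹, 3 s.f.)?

k_a ≈ 0.456 d⁻¹

k_a(T₂) = k_a(T₁) · θ^(T₂−T₁) = 0.605 × 1.025^(8.54−20.0)
= 0.605 × 1.025^-11.5 = 0.605 × 0.7535 = 0.4559 d⁻¹.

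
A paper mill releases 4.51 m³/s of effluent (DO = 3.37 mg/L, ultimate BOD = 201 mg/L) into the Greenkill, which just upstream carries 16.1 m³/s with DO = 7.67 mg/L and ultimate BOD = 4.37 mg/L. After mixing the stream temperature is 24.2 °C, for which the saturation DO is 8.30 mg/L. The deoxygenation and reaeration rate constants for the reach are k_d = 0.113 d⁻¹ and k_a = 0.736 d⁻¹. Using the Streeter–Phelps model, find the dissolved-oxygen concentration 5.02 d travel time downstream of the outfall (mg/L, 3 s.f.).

DO ≈ 3.60 mg/L

Mixed DO = (16.1×7.67 + 4.51×3.37)/(16.1+4.51) = 138.7/20.61 = 6.729 mg/L.
Mixed L₀ = (16.1×4.37 + 4.51×201)/(20.61) = 976.9/20.61 = 47.40 mg/L.
Initial deficit D₀ = C_s − DO₀ = 8.30 − 6.729 = 1.571 mg/L.
D(5.02) = [0.113×47.40/(0.736−0.113)](e^(−0.113×5.02) − e^(−0.736×5.02)) + 1.571 e^(−0.736×5.02)
= 8.597 × (0.5671 − 0.02485) + 1.571 × 0.02485 = 4.701 mg/L.
DO = 8.30 − 4.701 = 3.599 mg/L.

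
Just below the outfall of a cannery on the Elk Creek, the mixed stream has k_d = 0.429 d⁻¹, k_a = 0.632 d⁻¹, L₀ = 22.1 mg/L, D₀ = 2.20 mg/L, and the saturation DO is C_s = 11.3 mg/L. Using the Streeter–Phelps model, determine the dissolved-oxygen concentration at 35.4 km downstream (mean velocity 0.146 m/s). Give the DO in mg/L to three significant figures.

Travel time t = x/v = 35.4 km / (0.146 m/s) = 35400 m / 0.146 m/s = 242500 s = 2.806 d.
k_d L₀/(k_a−k_d) = 0.429×22.1/(0.632−0.429) = 9.481/0.2030 = 46.70 mg/L.
e^(−k_d t) = e^(−0.429×2.806) = 0.3000; e^(−k_a t) = e^(−0.632×2.806) = 0.1697.
D = 46.70 × (0.3000 − 0.1697) + 2.20 × 0.1697 = 6.085 + 0.3734 = 6.459 mg/L.
DO = C_s − D = 11.3 − 6.459 = 4.841 mg/L.

DO ≈ 4.84 mg/L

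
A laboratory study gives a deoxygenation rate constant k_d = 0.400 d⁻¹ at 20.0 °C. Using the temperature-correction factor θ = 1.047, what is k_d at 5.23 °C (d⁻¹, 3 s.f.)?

k_d ≈ 0.203 d⁻¹

k_d(T₂) = k_d(T₁) · θ^(T₂−T₁) = 0.400 × 1.047^(5.23−20.0)
= 0.400 × 1.047^-14.8 = 0.400 × 0.5074 = 0.2030 d⁻¹.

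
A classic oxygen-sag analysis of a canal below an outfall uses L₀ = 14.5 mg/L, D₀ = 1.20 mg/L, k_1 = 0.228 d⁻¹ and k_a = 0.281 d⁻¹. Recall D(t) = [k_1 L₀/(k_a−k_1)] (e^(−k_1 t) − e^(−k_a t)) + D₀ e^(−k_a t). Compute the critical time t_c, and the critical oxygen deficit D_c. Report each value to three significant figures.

t_c ≈ 3.58 d; D_c ≈ 5.20 mg/L

At the critical point dD/dt = 0, so k_1 L₀ e^(−k_1 t) = k_a D. Substituting D(t) from the Streeter–Phelps equation and solving for t gives
t_c = ln[(k_a/k_1)(1 − D₀(k_a−k_1)/(k_1 L₀))] / (k_a−k_1).
Here k_a−k_1 = 0.05300 d⁻¹ and 1 − D₀(k_a−k_1)/(k_1 L₀) = 1 − 1.20×0.05300/(0.228×14.5) = 0.9808, so
t_c = ln(1.232 × 0.9808) / 0.05300 = 0.1896 / 0.05300 = 3.577 d.
L(t_c) = L₀ e^(−k_1 t_c) = 14.5 × 0.4424 = 6.415 mg/L, and at the critical point k_a D_c = k_1 L, so D_c = (0.228/0.281) × 6.415 = 5.205 mg/L.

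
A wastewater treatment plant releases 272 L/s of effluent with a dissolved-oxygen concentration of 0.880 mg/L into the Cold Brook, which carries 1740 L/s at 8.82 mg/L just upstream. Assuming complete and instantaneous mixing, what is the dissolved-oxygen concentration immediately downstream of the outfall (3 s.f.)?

7.75 mg/L

Flow-weighted mixing: C = (Q_r C_r + Q_w C_w)/(Q_r + Q_w)
= (1740×8.82 + 272×0.880)/(1740 + 272) = 15590/2012 = 7.747 mg/L.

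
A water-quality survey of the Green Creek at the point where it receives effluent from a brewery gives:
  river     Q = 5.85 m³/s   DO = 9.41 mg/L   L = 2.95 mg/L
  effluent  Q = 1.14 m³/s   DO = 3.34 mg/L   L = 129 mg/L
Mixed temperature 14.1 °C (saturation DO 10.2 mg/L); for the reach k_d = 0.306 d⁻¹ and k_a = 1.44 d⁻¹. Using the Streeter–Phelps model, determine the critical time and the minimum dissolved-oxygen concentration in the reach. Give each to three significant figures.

Mixed DO = (5.85×9.41 + 1.14×3.34)/(5.85+1.14) = 58.86/6.990 = 8.420 mg/L.
Mixed L₀ = (5.85×2.95 + 1.14×129)/(6.990) = 164.3/6.990 = 23.51 mg/L.
Initial deficit D₀ = C_s − DO₀ = 10.2 − 8.420 = 1.780 mg/L.
t_c = (1/1.134) ln[(1.44/0.306)(1 − 1.780×1.134/(0.306×23.51))] = 0.8818 × ln(3.385) = 1.075 d.
D_c = (0.306/1.44) × 23.51 × e^(−0.306×1.075) = 0.2125 × 23.51 × 0.7196 = 3.595 mg/L.
Minimum DO = 10.2 − 3.595 = 6.605 mg/L.

t_c ≈ 1.08 d; minimum DO ≈ 6.61 mg/L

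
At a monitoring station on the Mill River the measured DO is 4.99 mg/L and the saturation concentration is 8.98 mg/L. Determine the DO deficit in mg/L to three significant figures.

D ≈ 3.99 mg/L

D = C_s − C = 8.98 − 4.99 = 3.99 mg/L.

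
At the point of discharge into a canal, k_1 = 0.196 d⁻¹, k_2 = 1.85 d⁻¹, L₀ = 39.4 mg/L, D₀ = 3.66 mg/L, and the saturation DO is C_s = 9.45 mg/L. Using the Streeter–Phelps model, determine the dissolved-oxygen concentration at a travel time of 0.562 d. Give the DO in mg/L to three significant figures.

DO ≈ 5.62 mg/L

k_1 L₀/(k_2−k_1) = 0.196×39.4/(1.85−0.196) = 7.722/1.654 = 4.669 mg/L.
e^(−k_1 t) = e^(−0.196×0.5620) = 0.8957; e^(−k_2 t) = e^(−1.85×0.5620) = 0.3536.
D = 4.669 × (0.8957 − 0.3536) + 3.66 × 0.3536 = 2.531 + 1.294 = 3.825 mg/L.
DO = C_s − D = 9.45 − 3.825 = 5.625 mg/L.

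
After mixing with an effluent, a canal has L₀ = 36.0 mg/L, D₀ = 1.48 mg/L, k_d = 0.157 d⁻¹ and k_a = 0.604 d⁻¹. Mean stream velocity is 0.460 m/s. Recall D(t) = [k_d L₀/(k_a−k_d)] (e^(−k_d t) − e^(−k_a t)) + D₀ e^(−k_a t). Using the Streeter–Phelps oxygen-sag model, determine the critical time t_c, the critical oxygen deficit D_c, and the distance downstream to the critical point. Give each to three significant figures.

t_c ≈ 2.74 d; D_c ≈ 6.09 mg/L; x_c ≈ 109 km

At the critical point dD/dt = 0, so k_d L₀ e^(−k_d t) = k_a D. Substituting D(t) from the Streeter–Phelps equation and solving for t gives
t_c = ln[(k_a/k_d)(1 − D₀(k_a−k_d)/(k_d L₀))] / (k_a−k_d).
Here k_a−k_d = 0.4470 d⁻¹ and 1 − D₀(k_a−k_d)/(k_d L₀) = 1 − 1.48×0.4470/(0.157×36.0) = 0.8830, so
t_c = ln(3.847 × 0.8830) / 0.4470 = 1.223 / 0.4470 = 2.736 d.
L(t_c) = L₀ e^(−k_d t_c) = 36.0 × 0.6508 = 23.43 mg/L, and at the critical point k_a D_c = k_d L, so D_c = (0.157/0.604) × 23.43 = 6.090 mg/L.
x_c = v t_c = 0.460 m/s × 2.736 d × 86400 s/d = 108700 m ≈ 109 km.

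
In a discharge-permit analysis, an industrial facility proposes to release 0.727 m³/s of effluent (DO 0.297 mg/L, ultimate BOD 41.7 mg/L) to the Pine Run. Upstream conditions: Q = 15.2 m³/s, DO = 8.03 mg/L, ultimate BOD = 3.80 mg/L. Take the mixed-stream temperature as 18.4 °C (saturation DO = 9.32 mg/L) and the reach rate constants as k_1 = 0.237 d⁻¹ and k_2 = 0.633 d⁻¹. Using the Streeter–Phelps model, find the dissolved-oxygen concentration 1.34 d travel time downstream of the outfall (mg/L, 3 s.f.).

DO ≈ 7.62 mg/L

Mixed DO = (15.2×8.03 + 0.727×0.297)/(15.2+0.727) = 122.3/15.93 = 7.677 mg/L.
Mixed L₀ = (15.2×3.80 + 0.727×41.7)/(15.93) = 88.08/15.93 = 5.530 mg/L.
Initial deficit D₀ = C_s − DO₀ = 9.32 − 7.677 = 1.643 mg/L.
D(1.34) = [0.237×5.530/(0.633−0.237)](e^(−0.237×1.34) − e^(−0.633×1.34)) + 1.643 e^(−0.633×1.34)
= 3.310 × (0.7279 − 0.4282) + 1.643 × 0.4282 = 1.695 mg/L.
DO = 9.32 − 1.695 = 7.625 mg/L.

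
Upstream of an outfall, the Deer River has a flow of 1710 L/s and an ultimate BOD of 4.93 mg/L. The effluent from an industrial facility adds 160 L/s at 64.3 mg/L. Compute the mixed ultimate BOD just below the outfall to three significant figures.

10.0 mg/L

Flow-weighted mixing: C = (Q_r C_r + Q_w C_w)/(Q_r + Q_w)
= (1710×4.93 + 160×64.3)/(1710 + 160) = 18720/1870 = 10.01 mg/L.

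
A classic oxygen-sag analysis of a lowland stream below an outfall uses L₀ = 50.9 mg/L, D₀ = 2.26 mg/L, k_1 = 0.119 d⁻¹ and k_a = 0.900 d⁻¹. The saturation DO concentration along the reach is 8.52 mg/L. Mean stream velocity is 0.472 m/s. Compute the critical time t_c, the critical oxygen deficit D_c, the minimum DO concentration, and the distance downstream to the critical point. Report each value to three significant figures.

With k_a/k_1 = 7.563 and 1 − D₀(k_a−k_1)/(k_1 L₀) = 0.7086,
t_c = ln(7.563 × 0.7086) / (0.900 − 0.119) = ln(5.359) / 0.7810 = 1.679/0.7810 = 2.150 d.
L(t_c) = L₀ e^(−k_1 t_c) = 50.9 × 0.7743 = 39.41 mg/L, and at the critical point k_a D_c = k_1 L, so D_c = (0.119/0.900) × 39.41 = 5.211 mg/L.
Minimum DO = C_s − D_c = 8.52 − 5.211 = 3.309 mg/L.
x_c = v t_c = 0.472 m/s × 2.150 d × 86400 s/d = 87660 m ≈ 87.7 km.

t_c ≈ 2.15 d; D_c ≈ 5.21 mg/L; min DO ≈ 3.31 mg/L; x_c ≈ 87.7 km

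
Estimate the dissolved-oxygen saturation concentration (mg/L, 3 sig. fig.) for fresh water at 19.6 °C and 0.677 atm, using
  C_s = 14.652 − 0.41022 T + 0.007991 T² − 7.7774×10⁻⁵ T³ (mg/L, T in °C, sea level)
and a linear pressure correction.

At sea level: C_s = 14.652 − 0.41022×19.6 + 0.007991×19.6² − 7.7774×10⁻⁵×19.6³ = 9.096 mg/L.
Pressure correction: C_s' = 9.096 × 0.677 = 6.158 mg/L.

C_s ≈ 6.16 mg/L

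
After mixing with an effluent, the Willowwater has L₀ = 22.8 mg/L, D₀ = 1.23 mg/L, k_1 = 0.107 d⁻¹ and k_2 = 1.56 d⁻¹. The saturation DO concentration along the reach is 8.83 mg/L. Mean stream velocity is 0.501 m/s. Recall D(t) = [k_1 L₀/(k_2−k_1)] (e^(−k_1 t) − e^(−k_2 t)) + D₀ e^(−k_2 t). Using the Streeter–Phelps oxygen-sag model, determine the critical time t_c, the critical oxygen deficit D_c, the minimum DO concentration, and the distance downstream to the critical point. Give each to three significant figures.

t_c ≈ 0.936 d; D_c ≈ 1.41 mg/L; min DO ≈ 7.42 mg/L; x_c ≈ 40.5 km

At the critical point dD/dt = 0, so k_1 L₀ e^(−k_1 t) = k_2 D. Substituting D(t) from the Streeter–Phelps equation and solving for t gives
t_c = ln[(k_2/k_1)(1 − D₀(k_2−k_1)/(k_1 L₀))] / (k_2−k_1).
Here k_2−k_1 = 1.453 d⁻¹ and 1 − D₀(k_2−k_1)/(k_1 L₀) = 1 − 1.23×1.453/(0.107×22.8) = 0.2674, so
t_c = ln(14.58 × 0.2674) / 1.453 = 1.361 / 1.453 = 0.9365 d.
L(t_c) = L₀ e^(−k_1 t_c) = 22.8 × 0.9047 = 20.63 mg/L, and at the critical point k_2 D_c = k_1 L, so D_c = (0.107/1.56) × 20.63 = 1.415 mg/L.
Minimum DO = C_s − D_c = 8.83 − 1.415 = 7.415 mg/L.
x_c = v t_c = 0.501 m/s × 0.9365 d × 86400 s/d = 40540 m ≈ 40.5 km.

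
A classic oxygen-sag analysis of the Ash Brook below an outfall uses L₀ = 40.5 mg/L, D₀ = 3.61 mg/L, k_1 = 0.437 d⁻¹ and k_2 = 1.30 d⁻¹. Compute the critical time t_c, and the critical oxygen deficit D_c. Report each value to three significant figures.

t_c ≈ 1.04 d; D_c ≈ 8.65 mg/L

At the critical point dD/dt = 0, so k_1 L₀ e^(−k_1 t) = k_2 D. Substituting D(t) from the Streeter–Phelps equation and solving for t gives
t_c = ln[(k_2/k_1)(1 − D₀(k_2−k_1)/(k_1 L₀))] / (k_2−k_1).
Here k_2−k_1 = 0.8630 d⁻¹ and 1 − D₀(k_2−k_1)/(k_1 L₀) = 1 − 3.61×0.8630/(0.437×40.5) = 0.8240, so
t_c = ln(2.975 × 0.8240) / 0.8630 = 0.8966 / 0.8630 = 1.039 d.
L(t_c) = L₀ e^(−k_1 t_c) = 40.5 × 0.6351 = 25.72 mg/L, and at the critical point k_2 D_c = k_1 L, so D_c = (0.437/1.30) × 25.72 = 8.646 mg/L.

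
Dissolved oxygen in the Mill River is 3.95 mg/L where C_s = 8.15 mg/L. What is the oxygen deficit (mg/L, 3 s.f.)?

D ≈ 4.20 mg/L

D = C_s − C = 8.15 − 3.95 = 4.20 mg/L.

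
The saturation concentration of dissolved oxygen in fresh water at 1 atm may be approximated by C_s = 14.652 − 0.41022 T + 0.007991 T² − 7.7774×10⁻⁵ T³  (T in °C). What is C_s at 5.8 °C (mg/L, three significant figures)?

C_s ≈ 12.5 mg/L

C_s = 14.652 − 0.41022×5.8 + 0.007991×5.8² − 7.7774×10⁻⁵×5.8³ = 12.53 mg/L.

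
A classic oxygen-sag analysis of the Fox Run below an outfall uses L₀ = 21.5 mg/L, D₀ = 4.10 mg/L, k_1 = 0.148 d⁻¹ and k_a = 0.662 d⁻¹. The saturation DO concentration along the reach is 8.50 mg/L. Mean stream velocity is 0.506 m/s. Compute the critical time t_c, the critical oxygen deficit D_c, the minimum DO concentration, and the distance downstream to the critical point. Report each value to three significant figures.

t_c ≈ 0.803 d; D_c ≈ 4.27 mg/L; min DO ≈ 4.23 mg/L; x_c ≈ 35.1 km

With k_a/k_1 = 4.473 and 1 − D₀(k_a−k_1)/(k_1 L₀) = 0.3377,
t_c = ln(4.473 × 0.3377) / (0.662 − 0.148) = ln(1.511) / 0.5140 = 0.4125/0.5140 = 0.8025 d.
L(t_c) = L₀ e^(−k_1 t_c) = 21.5 × 0.8880 = 19.09 mg/L, and at the critical point k_a D_c = k_1 L, so D_c = (0.148/0.662) × 19.09 = 4.268 mg/L.
Minimum DO = C_s − D_c = 8.50 − 4.268 = 4.232 mg/L.
x_c = v t_c = 0.506 m/s × 0.8025 d × 86400 s/d = 35080 m ≈ 35.1 km.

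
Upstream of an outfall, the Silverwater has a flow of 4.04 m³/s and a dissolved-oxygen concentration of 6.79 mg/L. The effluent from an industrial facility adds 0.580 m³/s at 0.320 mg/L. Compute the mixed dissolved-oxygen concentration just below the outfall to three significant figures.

5.98 mg/L

Flow-weighted mixing: C = (Q_r C_r + Q_w C_w)/(Q_r + Q_w)
= (4.04×6.79 + 0.580×0.320)/(4.04 + 0.580) = 27.62/4.620 = 5.978 mg/L.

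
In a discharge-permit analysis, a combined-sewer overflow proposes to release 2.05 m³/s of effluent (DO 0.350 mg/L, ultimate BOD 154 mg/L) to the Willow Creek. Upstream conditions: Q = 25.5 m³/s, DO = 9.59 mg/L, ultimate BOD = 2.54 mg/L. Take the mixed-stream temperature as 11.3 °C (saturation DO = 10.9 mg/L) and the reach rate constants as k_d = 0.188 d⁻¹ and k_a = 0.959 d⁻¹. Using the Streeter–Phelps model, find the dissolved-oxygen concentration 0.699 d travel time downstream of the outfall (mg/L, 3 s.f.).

Mixed DO = (25.5×9.59 + 2.05×0.350)/(25.5+2.05) = 245.3/27.55 = 8.902 mg/L.
Mixed L₀ = (25.5×2.54 + 2.05×154)/(27.55) = 380.5/27.55 = 13.81 mg/L.
Initial deficit D₀ = C_s − DO₀ = 10.9 − 8.902 = 1.998 mg/L.
D(0.699) = [0.188×13.81/(0.959−0.188)](e^(−0.188×0.699) − e^(−0.959×0.699)) + 1.998 e^(−0.959×0.699)
= 3.367 × (0.8769 − 0.5115) + 1.998 × 0.5115 = 2.252 mg/L.
DO = 10.9 − 2.252 = 8.648 mg/L.

DO ≈ 8.65 mg/L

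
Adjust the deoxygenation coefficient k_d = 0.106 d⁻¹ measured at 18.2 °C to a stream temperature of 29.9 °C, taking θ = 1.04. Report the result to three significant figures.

k_d(T₂) = k_d(T₁) · θ^(T₂−T₁) = 0.106 × 1.04^(29.9−18.2)
= 0.106 × 1.04^11.7 = 0.106 × 1.582 = 0.1677 d⁻¹.

k_d ≈ 0.168 d⁻¹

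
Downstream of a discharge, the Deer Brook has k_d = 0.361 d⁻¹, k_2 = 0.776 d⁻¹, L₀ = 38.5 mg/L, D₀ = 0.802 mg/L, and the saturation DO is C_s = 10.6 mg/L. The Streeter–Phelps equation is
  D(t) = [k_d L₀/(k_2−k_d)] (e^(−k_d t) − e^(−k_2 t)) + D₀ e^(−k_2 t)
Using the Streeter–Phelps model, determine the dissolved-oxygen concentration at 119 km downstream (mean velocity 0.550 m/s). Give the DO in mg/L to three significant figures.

Travel time t = x/v = 119 km / (0.550 m/s) = 119000 m / 0.550 m/s = 216400 s = 2.504 d.
k_d L₀/(k_2−k_d) = 0.361×38.5/(0.776−0.361) = 13.90/0.4150 = 33.49 mg/L.
e^(−k_d t) = e^(−0.361×2.504) = 0.4049; e^(−k_2 t) = e^(−0.776×2.504) = 0.1432.
D = 33.49 × (0.4049 − 0.1432) + 0.802 × 0.1432 = 8.765 + 0.1149 = 8.879 mg/L.
DO = C_s − D = 10.6 − 8.879 = 1.721 mg/L.

DO ≈ 1.72 mg/L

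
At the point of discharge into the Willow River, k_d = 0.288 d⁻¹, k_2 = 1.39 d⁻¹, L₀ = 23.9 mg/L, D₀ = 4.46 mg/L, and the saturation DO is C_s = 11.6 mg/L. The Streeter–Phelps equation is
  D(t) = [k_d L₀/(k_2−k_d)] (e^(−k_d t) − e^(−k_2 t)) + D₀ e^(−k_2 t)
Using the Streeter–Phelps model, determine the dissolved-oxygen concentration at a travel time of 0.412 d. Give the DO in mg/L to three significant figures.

k_d L₀/(k_2−k_d) = 0.288×23.9/(1.39−0.288) = 6.883/1.102 = 6.246 mg/L.
e^(−k_d t) = e^(−0.288×0.4120) = 0.8881; e^(−k_2 t) = e^(−1.39×0.4120) = 0.5640.
D = 6.246 × (0.8881 − 0.5640) + 4.46 × 0.5640 = 2.024 + 2.515 = 4.540 mg/L.
DO = C_s − D = 11.6 − 4.540 = 7.060 mg/L.

DO ≈ 7.06 mg/L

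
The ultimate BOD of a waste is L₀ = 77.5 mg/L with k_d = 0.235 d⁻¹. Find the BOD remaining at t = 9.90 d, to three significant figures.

L ≈ 7.57 mg/L

L_t = L₀ e^(−k_d t) = 77.5 × e^(−0.235×9.90) = 77.5 × 0.09764 = 7.567 mg/L.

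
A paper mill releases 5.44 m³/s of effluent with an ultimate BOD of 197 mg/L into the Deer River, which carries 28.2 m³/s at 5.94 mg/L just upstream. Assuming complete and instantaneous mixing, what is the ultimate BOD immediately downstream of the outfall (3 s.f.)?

Flow-weighted mixing: C = (Q_r C_r + Q_w C_w)/(Q_r + Q_w)
= (28.2×5.94 + 5.44×197)/(28.2 + 5.44) = 1239/33.64 = 36.84 mg/L.

36.8 mg/L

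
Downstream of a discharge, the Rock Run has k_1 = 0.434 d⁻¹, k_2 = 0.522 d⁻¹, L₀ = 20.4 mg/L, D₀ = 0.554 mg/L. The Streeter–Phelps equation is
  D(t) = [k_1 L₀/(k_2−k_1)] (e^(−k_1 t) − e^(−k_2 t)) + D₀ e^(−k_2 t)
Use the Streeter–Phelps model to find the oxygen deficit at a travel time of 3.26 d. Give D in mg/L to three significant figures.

k_1 L₀/(k_2−k_1) = 0.434×20.4/(0.522−0.434) = 8.854/0.08800 = 100.6 mg/L.
e^(−k_1 t) = e^(−0.434×3.260) = 0.2430; e^(−k_2 t) = e^(−0.522×3.260) = 0.1824.
D = 100.6 × (0.2430 − 0.1824) + 0.554 × 0.1824 = 6.096 + 0.1010 = 6.197 mg/L.

D ≈ 6.20 mg/L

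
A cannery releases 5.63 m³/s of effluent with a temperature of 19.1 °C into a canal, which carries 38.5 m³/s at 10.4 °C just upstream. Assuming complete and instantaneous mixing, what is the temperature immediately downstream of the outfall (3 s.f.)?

Flow-weighted mixing: C = (Q_r C_r + Q_w C_w)/(Q_r + Q_w)
= (38.5×10.4 + 5.63×19.1)/(38.5 + 5.63) = 507.9/44.13 = 11.51 °C.

11.5 °C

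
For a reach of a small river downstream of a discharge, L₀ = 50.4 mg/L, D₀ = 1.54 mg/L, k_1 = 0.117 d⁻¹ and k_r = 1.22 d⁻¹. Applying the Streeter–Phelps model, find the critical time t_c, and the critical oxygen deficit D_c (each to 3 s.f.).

With k_r/k_1 = 10.43 and 1 − D₀(k_r−k_1)/(k_1 L₀) = 0.7119,
t_c = ln(10.43 × 0.7119) / (1.22 − 0.117) = ln(7.424) / 1.103 = 2.005/1.103 = 1.817 d.
L(t_c) = L₀ e^(−k_1 t_c) = 50.4 × 0.8084 = 40.75 mg/L, and at the critical point k_r D_c = k_1 L, so D_c = (0.117/1.22) × 40.75 = 3.908 mg/L.

t_c ≈ 1.82 d; D_c ≈ 3.91 mg/L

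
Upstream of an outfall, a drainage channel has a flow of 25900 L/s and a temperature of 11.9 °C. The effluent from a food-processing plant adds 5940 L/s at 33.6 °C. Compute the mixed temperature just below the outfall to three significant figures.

15.9 °C

Flow-weighted mixing: C = (Q_r C_r + Q_w C_w)/(Q_r + Q_w)
= (25900×11.9 + 5940×33.6)/(25900 + 5940) = 507800/31840 = 15.95 °C.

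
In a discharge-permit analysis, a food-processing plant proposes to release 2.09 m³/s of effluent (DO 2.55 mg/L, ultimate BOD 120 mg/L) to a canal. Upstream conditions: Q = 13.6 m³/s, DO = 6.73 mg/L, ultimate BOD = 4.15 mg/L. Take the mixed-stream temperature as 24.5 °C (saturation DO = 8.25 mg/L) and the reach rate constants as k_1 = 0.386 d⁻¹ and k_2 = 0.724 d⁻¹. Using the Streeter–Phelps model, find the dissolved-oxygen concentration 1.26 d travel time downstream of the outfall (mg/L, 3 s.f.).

Mixed DO = (13.6×6.73 + 2.09×2.55)/(13.6+2.09) = 96.86/15.69 = 6.173 mg/L.
Mixed L₀ = (13.6×4.15 + 2.09×120)/(15.69) = 307.2/15.69 = 19.58 mg/L.
Initial deficit D₀ = C_s − DO₀ = 8.25 − 6.173 = 2.077 mg/L.
D(1.26) = [0.386×19.58/(0.724−0.386)](e^(−0.386×1.26) − e^(−0.724×1.26)) + 2.077 e^(−0.724×1.26)
= 22.36 × (0.6149 − 0.4016) + 2.077 × 0.4016 = 5.603 mg/L.
DO = 8.25 − 5.603 = 2.647 mg/L.

DO ≈ 2.65 mg/L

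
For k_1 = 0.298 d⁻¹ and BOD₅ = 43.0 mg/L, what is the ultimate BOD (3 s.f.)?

BOD₅ = L₀(1 − e^(−5k_1)) ⇒ L₀ = BOD₅ / (1 − e^(−5×0.298))
= 43.0 / (1 − 0.2254) = 43.0 / 0.7746 = 55.51 mg/L.

L₀ ≈ 55.5 mg/L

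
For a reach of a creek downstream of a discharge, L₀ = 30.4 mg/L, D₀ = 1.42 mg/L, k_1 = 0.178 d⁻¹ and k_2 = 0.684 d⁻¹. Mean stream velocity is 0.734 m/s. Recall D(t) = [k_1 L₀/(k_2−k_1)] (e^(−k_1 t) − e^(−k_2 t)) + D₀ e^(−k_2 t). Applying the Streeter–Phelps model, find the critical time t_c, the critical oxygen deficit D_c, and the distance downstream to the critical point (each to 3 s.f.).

t_c ≈ 2.38 d; D_c ≈ 5.18 mg/L; x_c ≈ 151 km

t_c = [1/(k_2−k_1)] ln[(k_2/k_1)(1 − D₀(k_2−k_1)/(k_1 L₀))]
= [1/(0.684−0.178)] ln[(0.684/0.178)(1 − 1.42×0.5060/(0.178×30.4))]
= (1/0.5060) ln[3.843 × 0.8672] = 1.976 × ln(3.332) = 1.976 × 1.204 = 2.379 d.
L(t_c) = L₀ e^(−k_1 t_c) = 30.4 × 0.6548 = 19.91 mg/L, and at the critical point k_2 D_c = k_1 L, so D_c = (0.178/0.684) × 19.91 = 5.180 mg/L.
x_c = v t_c = 0.734 m/s × 2.379 d × 86400 s/d = 150900 m ≈ 151 km.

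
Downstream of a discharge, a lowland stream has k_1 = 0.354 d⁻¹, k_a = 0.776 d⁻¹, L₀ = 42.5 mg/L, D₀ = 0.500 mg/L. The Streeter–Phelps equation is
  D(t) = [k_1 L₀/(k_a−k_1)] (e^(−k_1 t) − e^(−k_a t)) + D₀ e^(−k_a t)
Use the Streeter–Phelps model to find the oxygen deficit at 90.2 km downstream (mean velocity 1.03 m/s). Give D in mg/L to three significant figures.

D ≈ 8.89 mg/L

Travel time t = x/v = 90.2 km / (1.03 m/s) = 90200 m / 1.03 m/s = 87570 s = 1.014 d.
k_1 L₀/(k_a−k_1) = 0.354×42.5/(0.776−0.354) = 15.04/0.4220 = 35.65 mg/L.
e^(−k_1 t) = e^(−0.354×1.014) = 0.6985; e^(−k_a t) = e^(−0.776×1.014) = 0.4554.
D = 35.65 × (0.6985 − 0.4554) + 0.500 × 0.4554 = 8.667 + 0.2277 = 8.894 mg/L.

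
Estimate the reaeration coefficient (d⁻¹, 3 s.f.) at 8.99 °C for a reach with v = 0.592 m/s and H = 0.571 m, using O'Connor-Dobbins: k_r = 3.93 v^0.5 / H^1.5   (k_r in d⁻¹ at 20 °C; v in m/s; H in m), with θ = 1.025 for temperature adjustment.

k_r(20) = 3.93 × 0.592^0.5 / 0.571^1.5 = 3.93 × 0.7694 / 0.4315 = 7.008 d⁻¹.
k_r(8.99) = 7.008 × 1.025^(8.99−20) = 7.008 × 0.7620 = 5.340 d⁻¹.

k_r ≈ 5.34 d⁻¹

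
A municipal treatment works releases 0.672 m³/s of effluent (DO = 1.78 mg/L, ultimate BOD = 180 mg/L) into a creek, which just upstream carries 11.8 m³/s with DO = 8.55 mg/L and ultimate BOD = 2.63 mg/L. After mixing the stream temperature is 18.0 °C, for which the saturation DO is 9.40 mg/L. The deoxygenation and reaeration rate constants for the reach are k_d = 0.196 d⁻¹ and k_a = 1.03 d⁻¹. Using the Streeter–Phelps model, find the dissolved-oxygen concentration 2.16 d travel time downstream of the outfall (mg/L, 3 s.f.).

Mixed DO = (11.8×8.55 + 0.672×1.78)/(11.8+0.672) = 102.1/12.47 = 8.185 mg/L.
Mixed L₀ = (11.8×2.63 + 0.672×180)/(12.47) = 152.0/12.47 = 12.19 mg/L.
Initial deficit D₀ = C_s − DO₀ = 9.40 − 8.185 = 1.215 mg/L.
D(2.16) = [0.196×12.19/(1.03−0.196)](e^(−0.196×2.16) − e^(−1.03×2.16)) + 1.215 e^(−1.03×2.16)
= 2.864 × (0.6548 − 0.1081) + 1.215 × 0.1081 = 1.697 mg/L.
DO = 9.40 − 1.697 = 7.703 mg/L.

DO ≈ 7.70 mg/L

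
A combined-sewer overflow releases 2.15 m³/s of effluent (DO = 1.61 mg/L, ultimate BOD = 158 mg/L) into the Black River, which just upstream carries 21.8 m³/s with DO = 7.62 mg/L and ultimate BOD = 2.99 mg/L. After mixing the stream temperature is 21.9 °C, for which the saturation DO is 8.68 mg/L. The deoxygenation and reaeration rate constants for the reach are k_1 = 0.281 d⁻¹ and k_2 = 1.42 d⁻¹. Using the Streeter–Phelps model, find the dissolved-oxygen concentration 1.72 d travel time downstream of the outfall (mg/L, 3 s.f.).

DO ≈ 6.33 mg/L

Mixed DO = (21.8×7.62 + 2.15×1.61)/(21.8+2.15) = 169.6/23.95 = 7.080 mg/L.
Mixed L₀ = (21.8×2.99 + 2.15×158)/(23.95) = 404.9/23.95 = 16.91 mg/L.
Initial deficit D₀ = C_s − DO₀ = 8.68 − 7.080 = 1.600 mg/L.
D(1.72) = [0.281×16.91/(1.42−0.281)](e^(−0.281×1.72) − e^(−1.42×1.72)) + 1.600 e^(−1.42×1.72)
= 4.171 × (0.6167 − 0.08695) + 1.600 × 0.08695 = 2.349 mg/L.
DO = 8.68 − 2.349 = 6.331 mg/L.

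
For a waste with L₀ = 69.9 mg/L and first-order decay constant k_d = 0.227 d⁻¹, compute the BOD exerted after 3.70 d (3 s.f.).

y_t = L₀(1 − e^(−k_d t)) = 69.9 × (1 − e^(−0.227×3.70))
= 69.9 × (1 − 0.4318) = 69.9 × 0.5682 = 39.72 mg/L.

y ≈ 39.7 mg/L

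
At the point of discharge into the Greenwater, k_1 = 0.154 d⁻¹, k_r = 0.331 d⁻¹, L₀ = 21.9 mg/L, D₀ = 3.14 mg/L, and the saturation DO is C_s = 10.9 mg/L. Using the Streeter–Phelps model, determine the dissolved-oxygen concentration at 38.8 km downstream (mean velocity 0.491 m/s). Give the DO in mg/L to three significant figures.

DO ≈ 6.11 mg/L

Travel time t = x/v = 38.8 km / (0.491 m/s) = 38800 m / 0.491 m/s = 79020 s = 0.9146 d.
k_1 L₀/(k_r−k_1) = 0.154×21.9/(0.331−0.154) = 3.373/0.1770 = 19.05 mg/L.
e^(−k_1 t) = e^(−0.154×0.9146) = 0.8686; e^(−k_r t) = e^(−0.331×0.9146) = 0.7388.
D = 19.05 × (0.8686 − 0.7388) + 3.14 × 0.7388 = 2.474 + 2.320 = 4.794 mg/L.
DO = C_s − D = 10.9 − 4.794 = 6.106 mg/L.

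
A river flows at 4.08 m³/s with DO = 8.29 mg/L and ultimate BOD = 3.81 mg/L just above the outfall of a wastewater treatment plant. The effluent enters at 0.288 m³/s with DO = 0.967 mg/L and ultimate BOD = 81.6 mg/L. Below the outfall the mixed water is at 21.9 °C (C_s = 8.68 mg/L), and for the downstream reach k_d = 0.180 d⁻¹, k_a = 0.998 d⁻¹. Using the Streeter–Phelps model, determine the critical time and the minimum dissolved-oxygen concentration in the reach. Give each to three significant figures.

Mixed DO = (4.08×8.29 + 0.288×0.967)/(4.08+0.288) = 34.10/4.368 = 7.807 mg/L.
Mixed L₀ = (4.08×3.81 + 0.288×81.6)/(4.368) = 39.05/4.368 = 8.939 mg/L.
Initial deficit D₀ = C_s − DO₀ = 8.68 − 7.807 = 0.8728 mg/L.
t_c = (1/0.8180) ln[(0.998/0.180)(1 − 0.8728×0.8180/(0.180×8.939))] = 1.222 × ln(3.084) = 1.377 d.
D_c = (0.180/0.998) × 8.939 × e^(−0.180×1.377) = 0.1804 × 8.939 × 0.7805 = 1.258 mg/L.
Minimum DO = 8.68 − 1.258 = 7.422 mg/L.

t_c ≈ 1.38 d; minimum DO ≈ 7.42 mg/L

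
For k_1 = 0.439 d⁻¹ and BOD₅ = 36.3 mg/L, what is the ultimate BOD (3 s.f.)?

L₀ ≈ 40.8 mg/L

BOD₅ = L₀(1 − e^(−5k_1)) ⇒ L₀ = BOD₅ / (1 − e^(−5×0.439))
= 36.3 / (1 − 0.1114) = 36.3 / 0.8886 = 40.85 mg/L.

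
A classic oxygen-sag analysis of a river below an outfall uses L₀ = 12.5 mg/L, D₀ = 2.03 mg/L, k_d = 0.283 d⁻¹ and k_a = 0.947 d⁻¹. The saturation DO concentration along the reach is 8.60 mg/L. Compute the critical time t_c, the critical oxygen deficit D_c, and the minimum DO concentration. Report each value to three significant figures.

At the critical point dD/dt = 0, so k_d L₀ e^(−k_d t) = k_a D. Substituting D(t) from the Streeter–Phelps equation and solving for t gives
t_c = ln[(k_a/k_d)(1 − D₀(k_a−k_d)/(k_d L₀))] / (k_a−k_d).
Here k_a−k_d = 0.6640 d⁻¹ and 1 − D₀(k_a−k_d)/(k_d L₀) = 1 − 2.03×0.6640/(0.283×12.5) = 0.6190, so
t_c = ln(3.346 × 0.6190) / 0.6640 = 0.7281 / 0.6640 = 1.097 d.
L(t_c) = L₀ e^(−k_d t_c) = 12.5 × 0.7332 = 9.165 mg/L, and at the critical point k_a D_c = k_d L, so D_c = (0.283/0.947) × 9.165 = 2.739 mg/L.
Minimum DO = C_s − D_c = 8.60 − 2.739 = 5.861 mg/L.

t_c ≈ 1.10 d; D_c ≈ 2.74 mg/L; min DO ≈ 5.86 mg/L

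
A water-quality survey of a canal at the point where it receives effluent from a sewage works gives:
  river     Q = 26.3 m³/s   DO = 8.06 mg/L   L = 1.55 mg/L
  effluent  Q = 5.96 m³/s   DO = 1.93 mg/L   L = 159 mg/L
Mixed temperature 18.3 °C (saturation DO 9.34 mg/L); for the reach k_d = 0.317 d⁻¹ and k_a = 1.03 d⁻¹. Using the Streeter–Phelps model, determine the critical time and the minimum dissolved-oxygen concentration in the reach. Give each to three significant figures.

t_c ≈ 1.38 d; minimum DO ≈ 3.25 mg/L

Mixed DO = (26.3×8.06 + 5.96×1.93)/(26.3+5.96) = 223.5/32.26 = 6.927 mg/L.
Mixed L₀ = (26.3×1.55 + 5.96×159)/(32.26) = 988.4/32.26 = 30.64 mg/L.
Initial deficit D₀ = C_s − DO₀ = 9.34 − 6.927 = 2.413 mg/L.
t_c = (1/0.7130) ln[(1.03/0.317)(1 − 2.413×0.7130/(0.317×30.64))] = 1.403 × ln(2.674) = 1.379 d.
D_c = (0.317/1.03) × 30.64 × e^(−0.317×1.379) = 0.3078 × 30.64 × 0.6458 = 6.090 mg/L.
Minimum DO = 9.34 − 6.090 = 3.250 mg/L.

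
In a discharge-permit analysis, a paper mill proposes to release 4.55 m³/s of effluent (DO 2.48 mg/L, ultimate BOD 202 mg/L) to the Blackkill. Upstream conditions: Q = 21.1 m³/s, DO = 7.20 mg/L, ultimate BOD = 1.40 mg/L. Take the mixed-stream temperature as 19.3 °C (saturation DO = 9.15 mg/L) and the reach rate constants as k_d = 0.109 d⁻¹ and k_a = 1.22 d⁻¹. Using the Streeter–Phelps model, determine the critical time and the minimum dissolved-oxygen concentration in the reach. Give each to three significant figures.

Mixed DO = (21.1×7.20 + 4.55×2.48)/(21.1+4.55) = 163.2/25.65 = 6.363 mg/L.
Mixed L₀ = (21.1×1.40 + 4.55×202)/(25.65) = 948.6/25.65 = 36.98 mg/L.
Initial deficit D₀ = C_s − DO₀ = 9.15 − 6.363 = 2.787 mg/L.
t_c = (1/1.111) ln[(1.22/0.109)(1 − 2.787×1.111/(0.109×36.98))] = 0.9001 × ln(2.595) = 0.8583 d.
D_c = (0.109/1.22) × 36.98 × e^(−0.109×0.8583) = 0.08934 × 36.98 × 0.9107 = 3.009 mg/L.
Minimum DO = 9.15 − 3.009 = 6.141 mg/L.

t_c ≈ 0.858 d; minimum DO ≈ 6.14 mg/L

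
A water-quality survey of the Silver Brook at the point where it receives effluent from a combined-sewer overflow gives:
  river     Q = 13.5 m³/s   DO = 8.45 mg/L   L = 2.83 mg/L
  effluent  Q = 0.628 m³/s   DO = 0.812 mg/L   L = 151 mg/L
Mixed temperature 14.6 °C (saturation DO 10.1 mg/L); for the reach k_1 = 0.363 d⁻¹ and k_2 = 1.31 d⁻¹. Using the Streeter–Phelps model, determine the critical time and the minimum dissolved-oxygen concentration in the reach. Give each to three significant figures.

t_c ≈ 0.509 d; minimum DO ≈ 7.93 mg/L

Mixed DO = (13.5×8.45 + 0.628×0.812)/(13.5+0.628) = 114.6/14.13 = 8.110 mg/L.
Mixed L₀ = (13.5×2.83 + 0.628×151)/(14.13) = 133.0/14.13 = 9.416 mg/L.
Initial deficit D₀ = C_s − DO₀ = 10.1 − 8.110 = 1.990 mg/L.
t_c = (1/0.9470) ln[(1.31/0.363)(1 − 1.990×0.9470/(0.363×9.416))] = 1.056 × ln(1.620) = 0.5092 d.
D_c = (0.363/1.31) × 9.416 × e^(−0.363×0.5092) = 0.2771 × 9.416 × 0.8312 = 2.169 mg/L.
Minimum DO = 10.1 − 2.169 = 7.931 mg/L.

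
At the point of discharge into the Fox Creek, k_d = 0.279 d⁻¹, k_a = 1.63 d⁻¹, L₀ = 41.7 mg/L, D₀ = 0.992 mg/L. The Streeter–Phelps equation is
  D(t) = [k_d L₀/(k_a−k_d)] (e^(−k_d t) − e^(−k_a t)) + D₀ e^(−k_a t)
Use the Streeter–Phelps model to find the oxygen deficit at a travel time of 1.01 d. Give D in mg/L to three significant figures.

D ≈ 5.03 mg/L

k_d L₀/(k_a−k_d) = 0.279×41.7/(1.63−0.279) = 11.63/1.351 = 8.612 mg/L.
e^(−k_d t) = e^(−0.279×1.010) = 0.7544; e^(−k_a t) = e^(−1.63×1.010) = 0.1928.
D = 8.612 × (0.7544 − 0.1928) + 0.992 × 0.1928 = 4.837 + 0.1912 = 5.028 mg/L.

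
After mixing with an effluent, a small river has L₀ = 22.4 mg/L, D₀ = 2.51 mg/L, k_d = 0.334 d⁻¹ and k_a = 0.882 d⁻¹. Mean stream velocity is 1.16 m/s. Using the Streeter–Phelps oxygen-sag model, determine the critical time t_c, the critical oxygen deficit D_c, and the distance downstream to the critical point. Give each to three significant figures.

At the critical point dD/dt = 0, so k_d L₀ e^(−k_d t) = k_a D. Substituting D(t) from the Streeter–Phelps equation and solving for t gives
t_c = ln[(k_a/k_d)(1 − D₀(k_a−k_d)/(k_d L₀))] / (k_a−k_d).
Here k_a−k_d = 0.5480 d⁻¹ and 1 − D₀(k_a−k_d)/(k_d L₀) = 1 − 2.51×0.5480/(0.334×22.4) = 0.8162, so
t_c = ln(2.641 × 0.8162) / 0.5480 = 0.7679 / 0.5480 = 1.401 d.
D_c = (k_d/k_a) L₀ e^(−k_d t_c) = (0.334/0.882) × 22.4 × e^(−0.334×1.401) = 0.3787 × 22.4 × 0.6262 = 5.312 mg/L.
x_c = v t_c = 1.16 m/s × 1.401 d × 86400 s/d = 140400 m ≈ 140 km.

t_c ≈ 1.40 d; D_c ≈ 5.31 mg/L; x_c ≈ 140 km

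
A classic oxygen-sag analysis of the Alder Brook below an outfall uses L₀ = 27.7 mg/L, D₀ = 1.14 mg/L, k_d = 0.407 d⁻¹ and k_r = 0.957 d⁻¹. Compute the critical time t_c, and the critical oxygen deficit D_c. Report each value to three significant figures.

t_c = [1/(k_r−k_d)] ln[(k_r/k_d)(1 − D₀(k_r−k_d)/(k_d L₀))]
= [1/(0.957−0.407)] ln[(0.957/0.407)(1 − 1.14×0.5500/(0.407×27.7))]
= (1/0.5500) ln[2.351 × 0.9444] = 1.818 × ln(2.221) = 1.818 × 0.7978 = 1.450 d.
L(t_c) = L₀ e^(−k_d t_c) = 27.7 × 0.5541 = 15.35 mg/L, and at the critical point k_r D_c = k_d L, so D_c = (0.407/0.957) × 15.35 = 6.528 mg/L.

t_c ≈ 1.45 d; D_c ≈ 6.53 mg/L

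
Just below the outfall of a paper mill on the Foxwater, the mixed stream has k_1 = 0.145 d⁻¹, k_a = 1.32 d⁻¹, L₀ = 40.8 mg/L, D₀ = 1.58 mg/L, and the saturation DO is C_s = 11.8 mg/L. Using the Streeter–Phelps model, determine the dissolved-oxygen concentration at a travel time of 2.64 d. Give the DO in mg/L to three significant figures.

k_1 L₀/(k_a−k_1) = 0.145×40.8/(1.32−0.145) = 5.916/1.175 = 5.035 mg/L.
e^(−k_1 t) = e^(−0.145×2.640) = 0.6819; e^(−k_a t) = e^(−1.32×2.640) = 0.03066.
D = 5.035 × (0.6819 − 0.03066) + 1.58 × 0.03066 = 3.279 + 0.04844 = 3.328 mg/L.
DO = C_s − D = 11.8 − 3.328 = 8.472 mg/L.

DO ≈ 8.47 mg/L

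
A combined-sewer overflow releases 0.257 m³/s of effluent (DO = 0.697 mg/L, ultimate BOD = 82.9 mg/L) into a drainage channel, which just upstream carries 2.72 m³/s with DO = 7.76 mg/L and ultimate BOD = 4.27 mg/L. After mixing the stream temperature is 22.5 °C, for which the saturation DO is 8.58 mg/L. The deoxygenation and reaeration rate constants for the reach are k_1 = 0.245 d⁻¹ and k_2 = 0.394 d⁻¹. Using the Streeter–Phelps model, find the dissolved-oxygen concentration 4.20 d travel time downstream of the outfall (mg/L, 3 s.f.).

DO ≈ 5.28 mg/L

Mixed DO = (2.72×7.76 + 0.257×0.697)/(2.72+0.257) = 21.29/2.977 = 7.150 mg/L.
Mixed L₀ = (2.72×4.27 + 0.257×82.9)/(2.977) = 32.92/2.977 = 11.06 mg/L.
Initial deficit D₀ = C_s − DO₀ = 8.58 − 7.150 = 1.430 mg/L.
D(4.20) = [0.245×11.06/(0.394−0.245)](e^(−0.245×4.20) − e^(−0.394×4.20)) + 1.430 e^(−0.394×4.20)
= 18.18 × (0.3574 − 0.1911) + 1.430 × 0.1911 = 3.296 mg/L.
DO = 8.58 − 3.296 = 5.284 mg/L.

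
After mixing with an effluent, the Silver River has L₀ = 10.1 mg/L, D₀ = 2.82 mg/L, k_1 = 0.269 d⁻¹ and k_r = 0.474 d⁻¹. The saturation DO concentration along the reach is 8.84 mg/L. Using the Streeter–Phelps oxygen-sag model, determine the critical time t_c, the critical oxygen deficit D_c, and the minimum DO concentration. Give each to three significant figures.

t_c ≈ 1.60 d; D_c ≈ 3.73 mg/L; min DO ≈ 5.11 mg/L

t_c = [1/(k_r−k_1)] ln[(k_r/k_1)(1 − D₀(k_r−k_1)/(k_1 L₀))]
= [1/(0.474−0.269)] ln[(0.474/0.269)(1 − 2.82×0.2050/(0.269×10.1))]
= (1/0.2050) ln[1.762 × 0.7872] = 4.878 × ln(1.387) = 4.878 × 0.3272 = 1.596 d.
L(t_c) = L₀ e^(−k_1 t_c) = 10.1 × 0.6509 = 6.574 mg/L, and at the critical point k_r D_c = k_1 L, so D_c = (0.269/0.474) × 6.574 = 3.731 mg/L.
Minimum DO = C_s − D_c = 8.84 − 3.731 = 5.109 mg/L.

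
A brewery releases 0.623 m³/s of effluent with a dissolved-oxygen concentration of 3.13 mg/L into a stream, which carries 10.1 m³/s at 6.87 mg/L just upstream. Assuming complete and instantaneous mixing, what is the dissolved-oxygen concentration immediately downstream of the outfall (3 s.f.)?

6.65 mg/L

Flow-weighted mixing: C = (Q_r C_r + Q_w C_w)/(Q_r + Q_w)
= (10.1×6.87 + 0.623×3.13)/(10.1 + 0.623) = 71.34/10.72 = 6.653 mg/L.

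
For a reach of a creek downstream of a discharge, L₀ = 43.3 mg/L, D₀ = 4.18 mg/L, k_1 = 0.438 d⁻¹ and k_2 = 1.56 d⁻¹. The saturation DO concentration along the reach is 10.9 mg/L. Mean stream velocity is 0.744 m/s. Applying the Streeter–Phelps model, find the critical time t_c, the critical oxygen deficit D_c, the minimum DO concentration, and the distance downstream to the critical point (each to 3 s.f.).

t_c = [1/(k_2−k_1)] ln[(k_2/k_1)(1 − D₀(k_2−k_1)/(k_1 L₀))]
= [1/(1.56−0.438)] ln[(1.56/0.438)(1 − 4.18×1.122/(0.438×43.3))]
= (1/1.122) ln[3.562 × 0.7527] = 0.8913 × ln(2.681) = 0.8913 × 0.9861 = 0.8789 d.
D_c = (k_1/k_2) L₀ e^(−k_1 t_c) = (0.438/1.56) × 43.3 × e^(−0.438×0.8789) = 0.2808 × 43.3 × 0.6805 = 8.273 mg/L.
Minimum DO = C_s − D_c = 10.9 − 8.273 = 2.627 mg/L.
x_c = v t_c = 0.744 m/s × 0.8789 d × 86400 s/d = 56500 m ≈ 56.5 km.

t_c ≈ 0.879 d; D_c ≈ 8.27 mg/L; min DO ≈ 2.63 mg/L; x_c ≈ 56.5 km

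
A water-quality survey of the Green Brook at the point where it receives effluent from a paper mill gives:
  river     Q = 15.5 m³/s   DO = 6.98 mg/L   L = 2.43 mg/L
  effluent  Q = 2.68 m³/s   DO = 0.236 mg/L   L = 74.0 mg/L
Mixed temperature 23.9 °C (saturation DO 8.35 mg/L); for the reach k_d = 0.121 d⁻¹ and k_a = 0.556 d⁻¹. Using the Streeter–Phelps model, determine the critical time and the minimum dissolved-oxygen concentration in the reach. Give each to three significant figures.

Mixed DO = (15.5×6.98 + 2.68×0.236)/(15.5+2.68) = 108.8/18.18 = 5.986 mg/L.
Mixed L₀ = (15.5×2.43 + 2.68×74.0)/(18.18) = 236.0/18.18 = 12.98 mg/L.
Initial deficit D₀ = C_s − DO₀ = 8.35 − 5.986 = 2.364 mg/L.
t_c = (1/0.4350) ln[(0.556/0.121)(1 − 2.364×0.4350/(0.121×12.98))] = 2.299 × ln(1.586) = 1.061 d.
D_c = (0.121/0.556) × 12.98 × e^(−0.121×1.061) = 0.2176 × 12.98 × 0.8795 = 2.485 mg/L.
Minimum DO = 8.35 − 2.485 = 5.865 mg/L.

t_c ≈ 1.06 d; minimum DO ≈ 5.87 mg/L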